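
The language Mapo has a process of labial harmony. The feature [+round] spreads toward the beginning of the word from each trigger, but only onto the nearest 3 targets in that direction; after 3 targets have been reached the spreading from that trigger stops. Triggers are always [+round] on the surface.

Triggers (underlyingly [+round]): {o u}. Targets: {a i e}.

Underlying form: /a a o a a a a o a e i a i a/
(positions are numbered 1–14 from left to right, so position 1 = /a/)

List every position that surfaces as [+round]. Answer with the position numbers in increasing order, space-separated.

From /o/ at 3 leftward: 2 /a/ → [+round]; 1 /a/ → [+round]; word edge.
From /o/ at 8 leftward: 7 /a/ → [+round]; 6 /a/ → [+round]; 5 /a/ → [+round]; bound reached.
Targets with no active source: positions 4 9 10 11 12 13 14 stay [-round].

1 2 3 5 6 7 8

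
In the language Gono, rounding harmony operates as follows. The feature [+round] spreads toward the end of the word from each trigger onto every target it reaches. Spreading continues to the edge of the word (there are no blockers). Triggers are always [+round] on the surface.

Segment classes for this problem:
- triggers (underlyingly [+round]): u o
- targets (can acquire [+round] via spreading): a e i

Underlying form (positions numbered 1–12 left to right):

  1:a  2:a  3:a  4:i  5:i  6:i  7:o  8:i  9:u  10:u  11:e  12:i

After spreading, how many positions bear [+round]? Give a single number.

6

From /o/ at 7 rightward: 8 /i/ → [+round]; 9 /u/ is itself a trigger — this domain ends here.
From /u/ at 9 rightward: 10 /u/ is itself a trigger — this domain ends here.
From /u/ at 10 rightward: 11 /e/ → [+round]; 12 /i/ → [+round]; word edge.
Targets with no active source: positions 1 2 3 4 5 6 stay [-round].
[+round] positions on the surface: 7 8 9 10 11 12.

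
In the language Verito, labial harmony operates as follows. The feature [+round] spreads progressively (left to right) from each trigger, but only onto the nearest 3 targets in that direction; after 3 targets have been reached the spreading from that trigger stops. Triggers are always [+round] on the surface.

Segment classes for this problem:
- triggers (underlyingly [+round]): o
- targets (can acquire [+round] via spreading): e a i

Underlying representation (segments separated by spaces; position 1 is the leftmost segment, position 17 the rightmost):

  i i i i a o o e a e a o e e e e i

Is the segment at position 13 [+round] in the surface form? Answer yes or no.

From /o/ at 6 rightward: 7 /o/ is itself a trigger — this domain ends here.
From /o/ at 7 rightward: 8 /e/ → [+round]; 9 /a/ → [+round]; 10 /e/ → [+round]; bound reached.
From /o/ at 12 rightward: 13 /e/ → [+round]; 14 /e/ → [+round]; 15 /e/ → [+round]; bound reached.
Targets with no active source: positions 1 2 3 4 5 11 16 17 stay [-round].
[+round] positions on the surface: 6 7 8 9 10 12 13 14 15.

yes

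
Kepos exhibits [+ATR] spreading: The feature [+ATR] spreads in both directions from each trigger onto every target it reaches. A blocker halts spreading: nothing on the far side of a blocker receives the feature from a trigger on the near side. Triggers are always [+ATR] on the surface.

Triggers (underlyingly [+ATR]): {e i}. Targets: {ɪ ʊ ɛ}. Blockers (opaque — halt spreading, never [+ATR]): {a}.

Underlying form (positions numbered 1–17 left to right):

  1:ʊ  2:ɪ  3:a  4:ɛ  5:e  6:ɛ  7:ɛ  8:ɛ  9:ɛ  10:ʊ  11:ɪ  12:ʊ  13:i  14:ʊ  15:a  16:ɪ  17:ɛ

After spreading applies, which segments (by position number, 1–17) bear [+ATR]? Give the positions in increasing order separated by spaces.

From /e/ at 5 rightward: 6 /ɛ/ → [+ATR]; 7 /ɛ/ → [+ATR]; 8 /ɛ/ → [+ATR]; 9 /ɛ/ → [+ATR]; 10 /ʊ/ → [+ATR]; 11 /ɪ/ → [+ATR]; 12 /ʊ/ → [+ATR]; 13 /i/ is itself a trigger — this domain ends here.
From /e/ at 5 leftward: 4 /ɛ/ → [+ATR]; 3 /a/ blocks.
From /i/ at 13 rightward: 14 /ʊ/ → [+ATR]; 15 /a/ blocks.
From /i/ at 13 leftward: 12 /ʊ/ → [+ATR]; 11 /ɪ/ → [+ATR]; 10 /ʊ/ → [+ATR]; 9 /ɛ/ → [+ATR]; 8 /ɛ/ → [+ATR]; 7 /ɛ/ → [+ATR]; 6 /ɛ/ → [+ATR]; 5 /e/ is itself a trigger — this domain ends here.
Targets with no active source: positions 1 2 16 17 stay [-ATR].

4 5 6 7 8 9 10 11 12 13 14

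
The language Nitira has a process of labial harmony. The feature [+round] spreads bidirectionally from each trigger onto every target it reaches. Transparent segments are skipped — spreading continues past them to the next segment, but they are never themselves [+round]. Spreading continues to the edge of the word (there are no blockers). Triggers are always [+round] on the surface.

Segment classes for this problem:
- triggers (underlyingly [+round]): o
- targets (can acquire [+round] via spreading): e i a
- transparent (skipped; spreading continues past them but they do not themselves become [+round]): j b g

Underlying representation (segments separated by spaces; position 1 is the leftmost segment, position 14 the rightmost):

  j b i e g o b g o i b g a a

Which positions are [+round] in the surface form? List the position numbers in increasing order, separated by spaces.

3 4 6 9 10 13 14

From /o/ at 6 rightward: 7 /b/ transparent; 8 /g/ transparent; 9 /o/ is itself a trigger — this domain ends here.
From /o/ at 6 leftward: 5 /g/ transparent; 4 /e/ → [+round]; 3 /i/ → [+round]; 2 /b/ transparent; 1 /j/ transparent; word edge.
From /o/ at 9 rightward: 10 /i/ → [+round]; 11 /b/ transparent; 12 /g/ transparent; 13 /a/ → [+round]; 14 /a/ → [+round]; word edge.
From /o/ at 9 leftward: 8 /g/ transparent; 7 /b/ transparent; 6 /o/ is itself a trigger — this domain ends here.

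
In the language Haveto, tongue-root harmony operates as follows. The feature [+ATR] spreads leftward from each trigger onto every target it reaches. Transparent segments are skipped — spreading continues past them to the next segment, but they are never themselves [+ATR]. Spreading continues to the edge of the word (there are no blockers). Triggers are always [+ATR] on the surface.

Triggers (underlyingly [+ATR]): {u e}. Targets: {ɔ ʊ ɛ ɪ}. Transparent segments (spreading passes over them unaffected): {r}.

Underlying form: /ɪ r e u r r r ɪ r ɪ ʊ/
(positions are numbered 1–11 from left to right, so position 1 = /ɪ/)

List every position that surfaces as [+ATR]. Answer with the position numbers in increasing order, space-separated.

1 3 4

From /e/ at 3 leftward: 2 /r/ transparent; 1 /ɪ/ → [+ATR]; word edge.
From /u/ at 4 leftward: 3 /e/ is itself a trigger — this domain ends here.
Targets with no active source: positions 8 10 11 stay [-ATR].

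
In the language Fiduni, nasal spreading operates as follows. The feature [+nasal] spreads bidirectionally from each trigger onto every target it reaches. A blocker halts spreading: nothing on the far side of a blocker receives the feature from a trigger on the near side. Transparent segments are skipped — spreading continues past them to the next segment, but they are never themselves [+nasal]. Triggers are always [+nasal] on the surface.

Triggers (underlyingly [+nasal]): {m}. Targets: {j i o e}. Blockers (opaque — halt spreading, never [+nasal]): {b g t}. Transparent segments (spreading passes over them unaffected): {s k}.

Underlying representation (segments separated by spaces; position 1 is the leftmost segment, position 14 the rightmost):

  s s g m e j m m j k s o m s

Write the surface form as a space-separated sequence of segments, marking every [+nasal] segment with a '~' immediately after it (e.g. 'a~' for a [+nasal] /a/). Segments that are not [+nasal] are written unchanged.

s s g m~ e~ j~ m~ m~ j~ k s o~ m~ s

From /m/ at 4 rightward: 5 /e/ → [+nasal]; 6 /j/ → [+nasal]; 7 /m/ is itself a trigger — this domain ends here.
From /m/ at 4 leftward: 3 /g/ blocks.
From /m/ at 7 rightward: 8 /m/ is itself a trigger — this domain ends here.
From /m/ at 7 leftward: 6 /j/ → [+nasal]; 5 /e/ → [+nasal]; 4 /m/ is itself a trigger — this domain ends here.
From /m/ at 8 rightward: 9 /j/ → [+nasal]; 10 /k/ transparent; 11 /s/ transparent; 12 /o/ → [+nasal]; 13 /m/ is itself a trigger — this domain ends here.
From /m/ at 8 leftward: 7 /m/ is itself a trigger — this domain ends here.
From /m/ at 13 rightward: 14 /s/ transparent; word edge.
From /m/ at 13 leftward: 12 /o/ → [+nasal]; 11 /s/ transparent; 10 /k/ transparent; 9 /j/ → [+nasal]; 8 /m/ is itself a trigger — this domain ends here.
[+nasal] positions on the surface: 4 5 6 7 8 9 12 13.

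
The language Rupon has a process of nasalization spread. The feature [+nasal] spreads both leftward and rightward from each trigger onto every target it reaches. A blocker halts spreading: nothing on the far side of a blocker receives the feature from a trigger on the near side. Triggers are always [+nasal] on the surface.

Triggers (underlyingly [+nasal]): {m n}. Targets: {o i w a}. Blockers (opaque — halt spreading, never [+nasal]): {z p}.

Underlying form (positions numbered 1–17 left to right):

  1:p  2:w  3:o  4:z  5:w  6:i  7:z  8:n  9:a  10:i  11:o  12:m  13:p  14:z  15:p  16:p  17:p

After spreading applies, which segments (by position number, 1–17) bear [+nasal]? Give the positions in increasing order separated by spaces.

8 9 10 11 12

From /n/ at 8 rightward: 9 /a/ → [+nasal]; 10 /i/ → [+nasal]; 11 /o/ → [+nasal]; 12 /m/ is itself a trigger — this domain ends here.
From /n/ at 8 leftward: 7 /z/ blocks.
From /m/ at 12 rightward: 13 /p/ blocks.
From /m/ at 12 leftward: 11 /o/ → [+nasal]; 10 /i/ → [+nasal]; 9 /a/ → [+nasal]; 8 /n/ is itself a trigger — this domain ends here.
Targets with no active source: positions 2 3 5 6 stay [-nasal].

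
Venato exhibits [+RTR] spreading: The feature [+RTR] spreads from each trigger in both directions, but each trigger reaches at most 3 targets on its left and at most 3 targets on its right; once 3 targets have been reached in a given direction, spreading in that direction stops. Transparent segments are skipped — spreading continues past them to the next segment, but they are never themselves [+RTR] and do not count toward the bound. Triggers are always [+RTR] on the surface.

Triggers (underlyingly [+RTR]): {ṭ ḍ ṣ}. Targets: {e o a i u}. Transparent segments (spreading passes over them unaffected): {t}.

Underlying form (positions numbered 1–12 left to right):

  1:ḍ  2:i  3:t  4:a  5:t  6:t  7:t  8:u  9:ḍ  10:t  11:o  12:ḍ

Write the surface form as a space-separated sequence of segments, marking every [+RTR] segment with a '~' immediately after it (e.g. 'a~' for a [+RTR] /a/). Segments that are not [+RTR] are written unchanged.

From /ḍ/ at 1 rightward: 2 /i/ → [+RTR]; 3 /t/ transparent; 4 /a/ → [+RTR]; 5 /t/ transparent; 6 /t/ transparent; 7 /t/ transparent; 8 /u/ → [+RTR]; bound reached.
From /ḍ/ at 1 leftward: word edge.
From /ḍ/ at 9 rightward: 10 /t/ transparent; 11 /o/ → [+RTR]; 12 /ḍ/ is itself a trigger — this domain ends here.
From /ḍ/ at 9 leftward: 8 /u/ → [+RTR]; 7 /t/ transparent; 6 /t/ transparent; 5 /t/ transparent; 4 /a/ → [+RTR]; 3 /t/ transparent; 2 /i/ → [+RTR]; bound reached.
From /ḍ/ at 12 rightward: word edge.
From /ḍ/ at 12 leftward: 11 /o/ → [+RTR]; 10 /t/ transparent; 9 /ḍ/ is itself a trigger — this domain ends here.
[+RTR] positions on the surface: 1 2 4 8 9 11 12.

ḍ~ i~ t a~ t t t u~ ḍ~ t o~ ḍ~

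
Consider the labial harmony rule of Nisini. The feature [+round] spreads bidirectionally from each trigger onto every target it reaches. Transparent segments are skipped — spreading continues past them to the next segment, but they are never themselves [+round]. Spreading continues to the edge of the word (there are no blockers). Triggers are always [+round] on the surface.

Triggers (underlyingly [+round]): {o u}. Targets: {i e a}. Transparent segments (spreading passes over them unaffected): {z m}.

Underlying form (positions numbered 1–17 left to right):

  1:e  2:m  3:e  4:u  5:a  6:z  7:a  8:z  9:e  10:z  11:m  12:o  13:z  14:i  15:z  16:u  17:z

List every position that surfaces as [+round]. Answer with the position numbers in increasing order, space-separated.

From /u/ at 4 rightward: 5 /a/ → [+round]; 6 /z/ transparent; 7 /a/ → [+round]; 8 /z/ transparent; 9 /e/ → [+round]; 10 /z/ transparent; 11 /m/ transparent; 12 /o/ is itself a trigger — this domain ends here.
From /u/ at 4 leftward: 3 /e/ → [+round]; 2 /m/ transparent; 1 /e/ → [+round]; word edge.
From /o/ at 12 rightward: 13 /z/ transparent; 14 /i/ → [+round]; 15 /z/ transparent; 16 /u/ is itself a trigger — this domain ends here.
From /o/ at 12 leftward: 11 /m/ transparent; 10 /z/ transparent; 9 /e/ → [+round]; 8 /z/ transparent; 7 /a/ → [+round]; 6 /z/ transparent; 5 /a/ → [+round]; 4 /u/ is itself a trigger — this domain ends here.
From /u/ at 16 rightward: 17 /z/ transparent; word edge.
From /u/ at 16 leftward: 15 /z/ transparent; 14 /i/ → [+round]; 13 /z/ transparent; 12 /o/ is itself a trigger — this domain ends here.

1 3 4 5 7 9 12 14 16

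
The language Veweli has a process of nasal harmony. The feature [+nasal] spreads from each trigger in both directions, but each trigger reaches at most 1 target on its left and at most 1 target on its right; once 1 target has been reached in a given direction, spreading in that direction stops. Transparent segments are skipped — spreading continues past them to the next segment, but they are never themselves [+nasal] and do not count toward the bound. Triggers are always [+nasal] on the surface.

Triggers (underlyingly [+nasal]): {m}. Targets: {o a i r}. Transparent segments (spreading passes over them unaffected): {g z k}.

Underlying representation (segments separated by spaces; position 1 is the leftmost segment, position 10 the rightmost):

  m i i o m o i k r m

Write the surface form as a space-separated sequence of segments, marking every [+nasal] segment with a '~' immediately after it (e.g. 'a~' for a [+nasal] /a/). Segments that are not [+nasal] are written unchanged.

From /m/ at 1 rightward: 2 /i/ → [+nasal]; bound reached.
From /m/ at 1 leftward: word edge.
From /m/ at 5 rightward: 6 /o/ → [+nasal]; bound reached.
From /m/ at 5 leftward: 4 /o/ → [+nasal]; bound reached.
From /m/ at 10 rightward: word edge.
From /m/ at 10 leftward: 9 /r/ → [+nasal]; bound reached.
Targets with no active source: positions 3 7 stay [-nasal].
[+nasal] positions on the surface: 1 2 4 5 6 9 10.

m~ i~ i o~ m~ o~ i k r~ m~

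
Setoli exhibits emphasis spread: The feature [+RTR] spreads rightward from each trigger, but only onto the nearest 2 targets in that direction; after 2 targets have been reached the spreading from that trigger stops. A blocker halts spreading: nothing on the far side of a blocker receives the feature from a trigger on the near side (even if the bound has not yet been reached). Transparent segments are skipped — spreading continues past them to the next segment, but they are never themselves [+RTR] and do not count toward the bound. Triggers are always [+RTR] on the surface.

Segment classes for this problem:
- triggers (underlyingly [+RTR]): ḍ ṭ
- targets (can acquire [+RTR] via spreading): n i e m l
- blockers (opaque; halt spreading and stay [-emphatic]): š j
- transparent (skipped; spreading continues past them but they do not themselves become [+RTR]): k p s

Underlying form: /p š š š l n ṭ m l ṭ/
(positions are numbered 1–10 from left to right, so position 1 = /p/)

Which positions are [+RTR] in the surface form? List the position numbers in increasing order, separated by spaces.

7 8 9 10

From /ṭ/ at 7 rightward: 8 /m/ → [+RTR]; 9 /l/ → [+RTR]; bound reached.
From /ṭ/ at 10 rightward: word edge.
Targets with no active source: positions 5 6 stay [-emphatic].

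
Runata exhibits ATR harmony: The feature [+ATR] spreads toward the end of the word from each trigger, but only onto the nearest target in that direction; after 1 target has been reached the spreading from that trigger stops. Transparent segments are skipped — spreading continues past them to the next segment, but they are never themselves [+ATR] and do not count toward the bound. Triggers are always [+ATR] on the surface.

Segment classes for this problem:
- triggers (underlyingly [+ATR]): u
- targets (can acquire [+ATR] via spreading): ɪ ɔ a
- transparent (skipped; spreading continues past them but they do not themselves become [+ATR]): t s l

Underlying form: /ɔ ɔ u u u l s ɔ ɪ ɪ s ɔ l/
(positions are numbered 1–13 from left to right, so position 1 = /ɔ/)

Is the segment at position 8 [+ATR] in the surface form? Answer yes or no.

From /u/ at 3 rightward: 4 /u/ is itself a trigger — this domain ends here.
From /u/ at 4 rightward: 5 /u/ is itself a trigger — this domain ends here.
From /u/ at 5 rightward: 6 /l/ transparent; 7 /s/ transparent; 8 /ɔ/ → [+ATR]; bound reached.
Targets with no active source: positions 1 2 9 10 12 stay [-ATR].
[+ATR] positions on the surface: 3 4 5 8.

yes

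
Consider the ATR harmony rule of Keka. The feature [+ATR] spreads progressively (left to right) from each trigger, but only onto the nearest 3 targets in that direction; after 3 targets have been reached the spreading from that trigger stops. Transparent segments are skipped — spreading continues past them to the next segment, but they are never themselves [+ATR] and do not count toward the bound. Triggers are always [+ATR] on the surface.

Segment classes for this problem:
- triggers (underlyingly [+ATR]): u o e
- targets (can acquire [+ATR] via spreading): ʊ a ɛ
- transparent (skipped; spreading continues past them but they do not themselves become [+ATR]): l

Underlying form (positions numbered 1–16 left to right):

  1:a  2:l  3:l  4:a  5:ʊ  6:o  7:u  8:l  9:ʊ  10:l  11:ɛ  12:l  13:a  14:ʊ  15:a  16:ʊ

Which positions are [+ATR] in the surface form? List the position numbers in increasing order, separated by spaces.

6 7 9 11 13

From /o/ at 6 rightward: 7 /u/ is itself a trigger — this domain ends here.
From /u/ at 7 rightward: 8 /l/ transparent; 9 /ʊ/ → [+ATR]; 10 /l/ transparent; 11 /ɛ/ → [+ATR]; 12 /l/ transparent; 13 /a/ → [+ATR]; bound reached.
Targets with no active source: positions 1 4 5 14 15 16 stay [-ATR].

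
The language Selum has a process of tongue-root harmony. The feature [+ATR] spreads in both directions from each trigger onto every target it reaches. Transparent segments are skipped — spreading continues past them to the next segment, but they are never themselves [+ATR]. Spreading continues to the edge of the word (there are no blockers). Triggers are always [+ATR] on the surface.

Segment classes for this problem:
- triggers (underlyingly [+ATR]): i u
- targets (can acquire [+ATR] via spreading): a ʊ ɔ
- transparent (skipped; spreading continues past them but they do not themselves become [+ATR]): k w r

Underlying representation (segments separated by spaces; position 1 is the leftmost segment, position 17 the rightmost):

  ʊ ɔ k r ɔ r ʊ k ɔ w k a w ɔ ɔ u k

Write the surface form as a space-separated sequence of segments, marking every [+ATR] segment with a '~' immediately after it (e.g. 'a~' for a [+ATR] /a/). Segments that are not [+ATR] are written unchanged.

From /u/ at 16 rightward: 17 /k/ transparent; word edge.
From /u/ at 16 leftward: 15 /ɔ/ → [+ATR]; 14 /ɔ/ → [+ATR]; 13 /w/ transparent; 12 /a/ → [+ATR]; 11 /k/ transparent; 10 /w/ transparent; 9 /ɔ/ → [+ATR]; 8 /k/ transparent; 7 /ʊ/ → [+ATR]; 6 /r/ transparent; 5 /ɔ/ → [+ATR]; 4 /r/ transparent; 3 /k/ transparent; 2 /ɔ/ → [+ATR]; 1 /ʊ/ → [+ATR]; word edge.
[+ATR] positions on the surface: 1 2 5 7 9 12 14 15 16.

ʊ~ ɔ~ k r ɔ~ r ʊ~ k ɔ~ w k a~ w ɔ~ ɔ~ u~ k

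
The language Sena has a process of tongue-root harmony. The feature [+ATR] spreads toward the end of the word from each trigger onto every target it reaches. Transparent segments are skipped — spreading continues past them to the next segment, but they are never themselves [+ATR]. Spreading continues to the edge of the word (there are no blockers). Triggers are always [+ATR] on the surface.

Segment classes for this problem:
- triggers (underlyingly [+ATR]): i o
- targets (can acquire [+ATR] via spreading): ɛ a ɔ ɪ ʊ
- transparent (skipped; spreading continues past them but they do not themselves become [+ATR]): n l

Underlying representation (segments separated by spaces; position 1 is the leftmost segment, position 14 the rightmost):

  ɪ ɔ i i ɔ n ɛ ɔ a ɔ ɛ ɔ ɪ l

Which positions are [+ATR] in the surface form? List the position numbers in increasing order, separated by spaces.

From /i/ at 3 rightward: 4 /i/ is itself a trigger — this domain ends here.
From /i/ at 4 rightward: 5 /ɔ/ → [+ATR]; 6 /n/ transparent; 7 /ɛ/ → [+ATR]; 8 /ɔ/ → [+ATR]; 9 /a/ → [+ATR]; 10 /ɔ/ → [+ATR]; 11 /ɛ/ → [+ATR]; 12 /ɔ/ → [+ATR]; 13 /ɪ/ → [+ATR]; 14 /l/ transparent; word edge.
Targets with no active source: positions 1 2 stay [-ATR].

3 4 5 7 8 9 10 11 12 13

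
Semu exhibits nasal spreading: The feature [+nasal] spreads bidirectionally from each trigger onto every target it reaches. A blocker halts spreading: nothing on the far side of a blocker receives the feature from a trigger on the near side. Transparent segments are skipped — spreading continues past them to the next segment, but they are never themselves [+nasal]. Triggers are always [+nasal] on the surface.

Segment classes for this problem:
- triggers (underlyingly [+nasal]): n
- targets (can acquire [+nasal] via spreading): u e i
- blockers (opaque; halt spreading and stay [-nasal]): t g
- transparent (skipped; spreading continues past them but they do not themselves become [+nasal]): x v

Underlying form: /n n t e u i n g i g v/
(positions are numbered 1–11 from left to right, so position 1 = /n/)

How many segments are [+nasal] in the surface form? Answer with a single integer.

6

From /n/ at 1 rightward: 2 /n/ is itself a trigger — this domain ends here.
From /n/ at 1 leftward: word edge.
From /n/ at 2 rightward: 3 /t/ blocks.
From /n/ at 2 leftward: 1 /n/ is itself a trigger — this domain ends here.
From /n/ at 7 rightward: 8 /g/ blocks.
From /n/ at 7 leftward: 6 /i/ → [+nasal]; 5 /u/ → [+nasal]; 4 /e/ → [+nasal]; 3 /t/ blocks.
Target with no active source: position 9 stays [-nasal].
[+nasal] positions on the surface: 1 2 4 5 6 7.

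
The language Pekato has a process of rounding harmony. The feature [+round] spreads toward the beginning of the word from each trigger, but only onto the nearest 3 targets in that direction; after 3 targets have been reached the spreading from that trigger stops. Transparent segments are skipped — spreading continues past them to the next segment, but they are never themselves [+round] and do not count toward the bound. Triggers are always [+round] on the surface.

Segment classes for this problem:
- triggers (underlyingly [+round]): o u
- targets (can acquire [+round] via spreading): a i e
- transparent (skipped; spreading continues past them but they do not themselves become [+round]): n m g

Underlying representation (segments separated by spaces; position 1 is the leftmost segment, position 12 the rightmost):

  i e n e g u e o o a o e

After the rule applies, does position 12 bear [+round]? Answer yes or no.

From /u/ at 6 leftward: 5 /g/ transparent; 4 /e/ → [+round]; 3 /n/ transparent; 2 /e/ → [+round]; 1 /i/ → [+round]; bound reached.
From /o/ at 8 leftward: 7 /e/ → [+round]; 6 /u/ is itself a trigger — this domain ends here.
From /o/ at 9 leftward: 8 /o/ is itself a trigger — this domain ends here.
From /o/ at 11 leftward: 10 /a/ → [+round]; 9 /o/ is itself a trigger — this domain ends here.
Target with no active source: position 12 stays [-round].
[+round] positions on the surface: 1 2 4 6 7 8 9 10 11.

no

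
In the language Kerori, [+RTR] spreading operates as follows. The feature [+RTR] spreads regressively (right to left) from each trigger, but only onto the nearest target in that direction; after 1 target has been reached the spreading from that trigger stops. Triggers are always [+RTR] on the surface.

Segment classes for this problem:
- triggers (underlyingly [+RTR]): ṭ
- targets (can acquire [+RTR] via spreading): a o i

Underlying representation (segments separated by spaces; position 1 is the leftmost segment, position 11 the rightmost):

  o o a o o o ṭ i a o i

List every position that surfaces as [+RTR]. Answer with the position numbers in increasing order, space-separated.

6 7

From /ṭ/ at 7 leftward: 6 /o/ → [+RTR]; bound reached.
Targets with no active source: positions 1 2 3 4 5 8 9 10 11 stay [-emphatic].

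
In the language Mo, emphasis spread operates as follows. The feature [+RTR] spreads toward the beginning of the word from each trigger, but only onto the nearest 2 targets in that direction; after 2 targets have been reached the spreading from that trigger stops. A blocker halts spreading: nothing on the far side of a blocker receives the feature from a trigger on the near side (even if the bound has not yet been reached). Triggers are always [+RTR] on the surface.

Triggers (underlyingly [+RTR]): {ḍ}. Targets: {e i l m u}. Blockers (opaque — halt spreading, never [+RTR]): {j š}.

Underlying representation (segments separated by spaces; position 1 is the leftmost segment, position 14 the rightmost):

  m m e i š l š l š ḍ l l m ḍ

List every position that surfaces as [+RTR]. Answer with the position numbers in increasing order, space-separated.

From /ḍ/ at 10 leftward: 9 /š/ blocks.
From /ḍ/ at 14 leftward: 13 /m/ → [+RTR]; 12 /l/ → [+RTR]; bound reached.
Targets with no active source: positions 1 2 3 4 6 8 11 stay [-emphatic].

10 12 13 14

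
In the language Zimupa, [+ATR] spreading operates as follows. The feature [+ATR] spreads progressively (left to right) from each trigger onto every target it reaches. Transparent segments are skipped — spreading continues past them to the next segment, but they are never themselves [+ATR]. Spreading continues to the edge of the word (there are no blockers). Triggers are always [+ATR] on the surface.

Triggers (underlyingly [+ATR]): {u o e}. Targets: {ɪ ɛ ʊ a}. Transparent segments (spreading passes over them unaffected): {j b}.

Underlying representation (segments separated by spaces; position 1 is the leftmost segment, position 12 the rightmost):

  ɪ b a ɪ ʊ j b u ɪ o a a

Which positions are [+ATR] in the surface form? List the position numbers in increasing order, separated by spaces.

8 9 10 11 12

From /u/ at 8 rightward: 9 /ɪ/ → [+ATR]; 10 /o/ is itself a trigger — this domain ends here.
From /o/ at 10 rightward: 11 /a/ → [+ATR]; 12 /a/ → [+ATR]; word edge.
Targets with no active source: positions 1 3 4 5 stay [-ATR].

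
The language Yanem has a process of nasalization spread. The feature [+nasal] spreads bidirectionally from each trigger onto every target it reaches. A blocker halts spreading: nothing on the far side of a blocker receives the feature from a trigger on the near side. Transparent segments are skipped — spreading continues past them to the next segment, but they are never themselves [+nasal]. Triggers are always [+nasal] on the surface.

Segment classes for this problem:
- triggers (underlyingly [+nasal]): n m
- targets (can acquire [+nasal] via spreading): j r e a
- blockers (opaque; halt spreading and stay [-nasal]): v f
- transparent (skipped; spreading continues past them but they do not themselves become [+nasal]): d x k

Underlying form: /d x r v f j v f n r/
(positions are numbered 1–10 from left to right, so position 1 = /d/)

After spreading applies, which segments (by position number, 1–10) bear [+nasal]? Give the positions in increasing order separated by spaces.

From /n/ at 9 rightward: 10 /r/ → [+nasal]; word edge.
From /n/ at 9 leftward: 8 /f/ blocks.
Targets with no active source: positions 3 6 stay [-nasal].

9 10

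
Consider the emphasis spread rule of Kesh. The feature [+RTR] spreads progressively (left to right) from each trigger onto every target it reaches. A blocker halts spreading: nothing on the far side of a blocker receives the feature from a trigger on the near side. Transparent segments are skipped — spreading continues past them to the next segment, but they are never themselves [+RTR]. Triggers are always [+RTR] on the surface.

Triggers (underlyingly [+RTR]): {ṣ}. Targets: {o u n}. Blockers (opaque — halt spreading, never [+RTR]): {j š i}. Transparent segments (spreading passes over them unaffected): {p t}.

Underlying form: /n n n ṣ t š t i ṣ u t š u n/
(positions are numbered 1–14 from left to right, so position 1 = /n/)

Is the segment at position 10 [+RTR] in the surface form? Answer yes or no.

From /ṣ/ at 4 rightward: 5 /t/ transparent; 6 /š/ blocks.
From /ṣ/ at 9 rightward: 10 /u/ → [+RTR]; 11 /t/ transparent; 12 /š/ blocks.
Targets with no active source: positions 1 2 3 13 14 stay [-emphatic].
[+RTR] positions on the surface: 4 9 10.

yes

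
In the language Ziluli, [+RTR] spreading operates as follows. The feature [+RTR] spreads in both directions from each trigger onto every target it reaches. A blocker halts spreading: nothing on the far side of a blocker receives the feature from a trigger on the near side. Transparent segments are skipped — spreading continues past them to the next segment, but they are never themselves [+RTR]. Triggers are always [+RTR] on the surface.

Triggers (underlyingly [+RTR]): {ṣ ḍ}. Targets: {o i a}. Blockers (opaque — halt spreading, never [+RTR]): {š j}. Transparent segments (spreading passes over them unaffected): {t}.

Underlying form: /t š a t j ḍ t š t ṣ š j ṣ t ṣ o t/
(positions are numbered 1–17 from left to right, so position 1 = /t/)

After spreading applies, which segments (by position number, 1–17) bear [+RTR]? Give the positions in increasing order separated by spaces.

6 10 13 15 16

From /ḍ/ at 6 rightward: 7 /t/ transparent; 8 /š/ blocks.
From /ḍ/ at 6 leftward: 5 /j/ blocks.
From /ṣ/ at 10 rightward: 11 /š/ blocks.
From /ṣ/ at 10 leftward: 9 /t/ transparent; 8 /š/ blocks.
From /ṣ/ at 13 rightward: 14 /t/ transparent; 15 /ṣ/ is itself a trigger — this domain ends here.
From /ṣ/ at 13 leftward: 12 /j/ blocks.
From /ṣ/ at 15 rightward: 16 /o/ → [+RTR]; 17 /t/ transparent; word edge.
From /ṣ/ at 15 leftward: 14 /t/ transparent; 13 /ṣ/ is itself a trigger — this domain ends here.
Target with no active source: position 3 stays [-emphatic].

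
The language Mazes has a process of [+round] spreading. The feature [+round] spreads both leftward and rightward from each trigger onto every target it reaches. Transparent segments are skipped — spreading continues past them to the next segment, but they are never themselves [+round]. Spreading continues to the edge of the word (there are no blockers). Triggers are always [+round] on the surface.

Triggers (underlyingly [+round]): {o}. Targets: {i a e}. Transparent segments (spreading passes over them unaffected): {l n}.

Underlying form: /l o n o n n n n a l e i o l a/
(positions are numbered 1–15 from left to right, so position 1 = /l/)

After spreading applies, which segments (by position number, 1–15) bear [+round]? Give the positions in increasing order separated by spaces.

2 4 9 11 12 13 15

From /o/ at 2 rightward: 3 /n/ transparent; 4 /o/ is itself a trigger — this domain ends here.
From /o/ at 2 leftward: 1 /l/ transparent; word edge.
From /o/ at 4 rightward: 5 /n/ transparent; 6 /n/ transparent; 7 /n/ transparent; 8 /n/ transparent; 9 /a/ → [+round]; 10 /l/ transparent; 11 /e/ → [+round]; 12 /i/ → [+round]; 13 /o/ is itself a trigger — this domain ends here.
From /o/ at 4 leftward: 3 /n/ transparent; 2 /o/ is itself a trigger — this domain ends here.
From /o/ at 13 rightward: 14 /l/ transparent; 15 /a/ → [+round]; word edge.
From /o/ at 13 leftward: 12 /i/ → [+round]; 11 /e/ → [+round]; 10 /l/ transparent; 9 /a/ → [+round]; 8 /n/ transparent; 7 /n/ transparent; 6 /n/ transparent; 5 /n/ transparent; 4 /o/ is itself a trigger — this domain ends here.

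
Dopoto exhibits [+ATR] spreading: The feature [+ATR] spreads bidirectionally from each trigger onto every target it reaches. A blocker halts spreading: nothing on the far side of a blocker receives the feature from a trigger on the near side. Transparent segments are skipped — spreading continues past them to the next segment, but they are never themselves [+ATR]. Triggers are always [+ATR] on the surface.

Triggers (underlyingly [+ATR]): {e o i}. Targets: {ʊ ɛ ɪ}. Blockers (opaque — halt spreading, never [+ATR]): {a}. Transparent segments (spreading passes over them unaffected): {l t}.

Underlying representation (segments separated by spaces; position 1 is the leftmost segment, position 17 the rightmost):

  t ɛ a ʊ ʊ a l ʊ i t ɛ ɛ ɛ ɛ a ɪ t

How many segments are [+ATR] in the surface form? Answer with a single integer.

6

From /i/ at 9 rightward: 10 /t/ transparent; 11 /ɛ/ → [+ATR]; 12 /ɛ/ → [+ATR]; 13 /ɛ/ → [+ATR]; 14 /ɛ/ → [+ATR]; 15 /a/ blocks.
From /i/ at 9 leftward: 8 /ʊ/ → [+ATR]; 7 /l/ transparent; 6 /a/ blocks.
Targets with no active source: positions 2 4 5 16 stay [-ATR].
[+ATR] positions on the surface: 8 9 11 12 13 14.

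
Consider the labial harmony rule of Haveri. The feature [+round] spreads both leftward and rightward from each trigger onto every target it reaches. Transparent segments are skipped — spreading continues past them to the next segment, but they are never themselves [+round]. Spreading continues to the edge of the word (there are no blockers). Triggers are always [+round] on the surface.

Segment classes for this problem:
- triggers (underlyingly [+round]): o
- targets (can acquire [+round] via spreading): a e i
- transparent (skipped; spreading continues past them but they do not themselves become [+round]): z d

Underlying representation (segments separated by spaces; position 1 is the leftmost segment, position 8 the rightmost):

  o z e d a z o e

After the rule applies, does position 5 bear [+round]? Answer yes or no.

yes

From /o/ at 1 rightward: 2 /z/ transparent; 3 /e/ → [+round]; 4 /d/ transparent; 5 /a/ → [+round]; 6 /z/ transparent; 7 /o/ is itself a trigger — this domain ends here.
From /o/ at 1 leftward: word edge.
From /o/ at 7 rightward: 8 /e/ → [+round]; word edge.
From /o/ at 7 leftward: 6 /z/ transparent; 5 /a/ → [+round]; 4 /d/ transparent; 3 /e/ → [+round]; 2 /z/ transparent; 1 /o/ is itself a trigger — this domain ends here.
[+round] positions on the surface: 1 3 5 7 8.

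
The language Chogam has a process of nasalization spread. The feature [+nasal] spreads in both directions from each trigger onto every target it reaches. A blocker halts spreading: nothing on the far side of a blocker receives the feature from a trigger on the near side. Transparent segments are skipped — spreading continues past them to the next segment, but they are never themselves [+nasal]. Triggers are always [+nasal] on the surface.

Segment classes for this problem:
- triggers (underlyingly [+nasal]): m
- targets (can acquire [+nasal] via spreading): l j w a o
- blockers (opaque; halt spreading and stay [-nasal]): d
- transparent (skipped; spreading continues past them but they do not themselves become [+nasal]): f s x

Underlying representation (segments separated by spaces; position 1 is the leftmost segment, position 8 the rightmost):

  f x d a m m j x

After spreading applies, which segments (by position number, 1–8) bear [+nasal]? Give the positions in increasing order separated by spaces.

4 5 6 7

From /m/ at 5 rightward: 6 /m/ is itself a trigger — this domain ends here.
From /m/ at 5 leftward: 4 /a/ → [+nasal]; 3 /d/ blocks.
From /m/ at 6 rightward: 7 /j/ → [+nasal]; 8 /x/ transparent; word edge.
From /m/ at 6 leftward: 5 /m/ is itself a trigger — this domain ends here.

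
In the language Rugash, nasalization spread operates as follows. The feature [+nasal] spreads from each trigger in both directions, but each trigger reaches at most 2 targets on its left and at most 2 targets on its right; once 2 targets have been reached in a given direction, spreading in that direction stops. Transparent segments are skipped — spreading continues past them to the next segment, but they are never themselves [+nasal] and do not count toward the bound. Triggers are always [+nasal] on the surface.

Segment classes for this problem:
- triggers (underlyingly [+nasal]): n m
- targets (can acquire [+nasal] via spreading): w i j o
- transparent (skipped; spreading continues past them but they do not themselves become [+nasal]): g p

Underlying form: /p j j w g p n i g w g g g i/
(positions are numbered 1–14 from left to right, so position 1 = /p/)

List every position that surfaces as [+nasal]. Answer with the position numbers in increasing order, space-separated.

From /n/ at 7 rightward: 8 /i/ → [+nasal]; 9 /g/ transparent; 10 /w/ → [+nasal]; bound reached.
From /n/ at 7 leftward: 6 /p/ transparent; 5 /g/ transparent; 4 /w/ → [+nasal]; 3 /j/ → [+nasal]; bound reached.
Targets with no active source: positions 2 14 stay [-nasal].

3 4 7 8 10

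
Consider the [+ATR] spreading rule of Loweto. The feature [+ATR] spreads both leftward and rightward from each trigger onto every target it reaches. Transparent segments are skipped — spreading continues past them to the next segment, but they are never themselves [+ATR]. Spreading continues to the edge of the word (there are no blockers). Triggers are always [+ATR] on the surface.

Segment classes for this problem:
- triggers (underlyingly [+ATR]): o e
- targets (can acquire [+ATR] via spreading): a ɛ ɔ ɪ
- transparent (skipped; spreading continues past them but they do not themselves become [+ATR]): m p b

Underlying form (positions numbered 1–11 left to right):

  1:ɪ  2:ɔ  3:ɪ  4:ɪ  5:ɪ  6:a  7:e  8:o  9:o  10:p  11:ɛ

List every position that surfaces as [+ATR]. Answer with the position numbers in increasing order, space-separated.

From /e/ at 7 rightward: 8 /o/ is itself a trigger — this domain ends here.
From /e/ at 7 leftward: 6 /a/ → [+ATR]; 5 /ɪ/ → [+ATR]; 4 /ɪ/ → [+ATR]; 3 /ɪ/ → [+ATR]; 2 /ɔ/ → [+ATR]; 1 /ɪ/ → [+ATR]; word edge.
From /o/ at 8 rightward: 9 /o/ is itself a trigger — this domain ends here.
From /o/ at 8 leftward: 7 /e/ is itself a trigger — this domain ends here.
From /o/ at 9 rightward: 10 /p/ transparent; 11 /ɛ/ → [+ATR]; word edge.
From /o/ at 9 leftward: 8 /o/ is itself a trigger — this domain ends here.

1 2 3 4 5 6 7 8 9 11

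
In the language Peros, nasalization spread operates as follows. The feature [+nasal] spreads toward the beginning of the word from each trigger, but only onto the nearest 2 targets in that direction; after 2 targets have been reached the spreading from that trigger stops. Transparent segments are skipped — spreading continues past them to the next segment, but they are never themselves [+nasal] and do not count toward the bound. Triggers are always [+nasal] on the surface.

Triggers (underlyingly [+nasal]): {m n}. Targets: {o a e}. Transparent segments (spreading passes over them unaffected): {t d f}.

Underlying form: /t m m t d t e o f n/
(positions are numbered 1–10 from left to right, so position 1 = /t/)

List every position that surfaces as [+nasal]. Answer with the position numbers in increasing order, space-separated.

From /m/ at 2 leftward: 1 /t/ transparent; word edge.
From /m/ at 3 leftward: 2 /m/ is itself a trigger — this domain ends here.
From /n/ at 10 leftward: 9 /f/ transparent; 8 /o/ → [+nasal]; 7 /e/ → [+nasal]; bound reached.

2 3 7 8 10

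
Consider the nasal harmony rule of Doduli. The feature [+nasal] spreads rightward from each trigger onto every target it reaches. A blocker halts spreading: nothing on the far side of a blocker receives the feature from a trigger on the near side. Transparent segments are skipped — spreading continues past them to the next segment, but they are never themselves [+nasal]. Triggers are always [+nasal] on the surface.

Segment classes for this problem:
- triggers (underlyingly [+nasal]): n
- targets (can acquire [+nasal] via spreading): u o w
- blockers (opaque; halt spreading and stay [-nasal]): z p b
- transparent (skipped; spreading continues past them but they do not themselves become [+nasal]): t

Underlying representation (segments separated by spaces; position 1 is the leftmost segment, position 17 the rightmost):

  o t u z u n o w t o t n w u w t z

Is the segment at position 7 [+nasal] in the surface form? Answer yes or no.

yes

From /n/ at 6 rightward: 7 /o/ → [+nasal]; 8 /w/ → [+nasal]; 9 /t/ transparent; 10 /o/ → [+nasal]; 11 /t/ transparent; 12 /n/ is itself a trigger — this domain ends here.
From /n/ at 12 rightward: 13 /w/ → [+nasal]; 14 /u/ → [+nasal]; 15 /w/ → [+nasal]; 16 /t/ transparent; 17 /z/ blocks.
Targets with no active source: positions 1 3 5 stay [-nasal].
[+nasal] positions on the surface: 6 7 8 10 12 13 14 15.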